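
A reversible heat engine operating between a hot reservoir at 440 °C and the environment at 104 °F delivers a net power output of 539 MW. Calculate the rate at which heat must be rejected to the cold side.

Q̇_C ≈ 422 MW

T_H = 440 °C → 440 + 273.15 = 713.15 K.
T_C = 104 °F → (104 − 32) × 5/9 = 40.00 °C = 313.15 K.
The Carnot efficiency is η = 1 − T_C/T_H = 1 − 313.15/713.15 = 0.5609.
Since Q_C/Q_H = T_C/T_H and Q_H = W/η, Q_C = W·T_C/(T_H − T_C) = 539 × 313.15/400.00 = 422 MW.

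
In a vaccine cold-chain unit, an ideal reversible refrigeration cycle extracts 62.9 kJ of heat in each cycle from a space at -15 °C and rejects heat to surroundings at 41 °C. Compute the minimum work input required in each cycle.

W_in ≈ 13.6 kJ

T_H = 41 °C → 41 + 273.15 = 314.15 K.
T_C = -15 °C → -15 + 273.15 = 258.15 K.
For a reversible refrigerator, COP_R = T_C/(T_H − T_C) = 258.15/56.00 = 4.6098.
W = Q_C/COP_R = 62.9/4.6098 = 13.6 kJ.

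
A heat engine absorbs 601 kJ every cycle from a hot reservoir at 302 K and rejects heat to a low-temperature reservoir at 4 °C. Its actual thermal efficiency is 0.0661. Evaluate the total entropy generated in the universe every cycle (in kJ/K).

ΔS_univ ≈ 0.0351 kJ/K

T_C = 4 °C → 4 + 273.15 = 277.15 K.
W = η·Q_H = 0.0661 × 601 = 39.73 kJ, so Q_C = Q_H − W = 561.3 kJ.
The hot reservoir loses entropy Q_H/T_H = 601/302.00 = 1.990 kJ/K; the cold reservoir gains Q_C/T_C = 561.3/277.15 = 2.025 kJ/K.
ΔS_univ = −Q_H/T_H + Q_C/T_C = 0.0351 kJ/K (> 0, since η = 0.0661 < η_Carnot = 0.082).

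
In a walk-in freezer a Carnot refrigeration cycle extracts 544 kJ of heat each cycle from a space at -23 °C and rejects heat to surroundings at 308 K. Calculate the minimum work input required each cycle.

T_C = -23 °C → -23 + 273.15 = 250.15 K.
For a reversible refrigerator, COP_R = T_C/(T_H − T_C) = 250.15/57.85 = 4.3241.
W = Q_C/COP_R = 544/4.3241 = 126 kJ.

W_in ≈ 126 kJ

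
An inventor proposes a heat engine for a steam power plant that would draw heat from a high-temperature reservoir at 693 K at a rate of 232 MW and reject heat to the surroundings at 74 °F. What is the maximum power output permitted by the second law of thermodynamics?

T_C = 74 °F → (74 − 32) × 5/9 = 23.33 °C = 296.48 K.
The second-law ceiling is the Carnot efficiency, η_max = 1 − T_C/T_H = 1 − 296.48/693.00 = 0.5722.
W_max = η_max · Q_H = 0.5722 × 232 = 132.7 MW.

Ẇ_max ≈ 132.7 MW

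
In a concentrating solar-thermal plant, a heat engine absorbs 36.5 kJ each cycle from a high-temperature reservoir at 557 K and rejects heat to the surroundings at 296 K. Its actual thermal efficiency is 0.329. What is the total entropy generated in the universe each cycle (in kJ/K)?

W = η·Q_H = 0.329 × 36.5 = 12.01 kJ, so Q_C = Q_H − W = 24.49 kJ.
Entropy balance on the reservoirs: −Q_H/T_H = -0.06553 kJ/K, +Q_C/T_C = 0.08274 kJ/K.
ΔS_univ = −Q_H/T_H + Q_C/T_C = 0.0172 kJ/K (> 0, since η = 0.329 < η_Carnot = 0.469).

ΔS_univ ≈ 0.0172 kJ/K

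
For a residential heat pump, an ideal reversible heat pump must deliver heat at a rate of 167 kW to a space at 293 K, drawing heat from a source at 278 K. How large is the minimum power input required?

Ẇ_in ≈ 8.55 kW

The Carnot heat-pump COP is COP_HP = T_H/(T_H − T_C) = 293.00/15.00 = 19.5333.
W = Q_H/COP_HP = 167/19.5333 = 8.55 kW.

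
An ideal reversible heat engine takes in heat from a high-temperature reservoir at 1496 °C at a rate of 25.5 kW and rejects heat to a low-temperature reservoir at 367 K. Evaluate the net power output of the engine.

T_H = 1496 °C → 1496 + 273.15 = 1769.15 K.
η_rev = 1 − T_C/T_H = 1 − 367.00/1769.15 = 0.7926.
W = η·Q_H = 0.7926 × 25.5 = 20.2 kW.

Ẇ ≈ 20.2 kW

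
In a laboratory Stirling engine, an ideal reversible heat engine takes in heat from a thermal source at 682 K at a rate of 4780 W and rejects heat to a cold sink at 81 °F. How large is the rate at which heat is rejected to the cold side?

Q̇_C ≈ 2110 W

T_C = 81 °F → (81 − 32) × 5/9 = 27.22 °C = 300.37 K.
η_rev = 1 − T_C/T_H = 1 − 300.37/682.00 = 0.5596.
For a reversible cycle Q_C/Q_H = T_C/T_H, so Q_C = 4780 × 300.37/682.00 = 2110 W.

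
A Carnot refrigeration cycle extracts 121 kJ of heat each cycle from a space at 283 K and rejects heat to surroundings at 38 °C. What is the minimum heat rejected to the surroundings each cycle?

Q_H ≈ 133 kJ

T_H = 38 °C → 38 + 273.15 = 311.15 K.
For a reversible cycle Q_H/Q_C = T_H/T_C, so Q_H = Q_C·T_H/T_C = 121 × 311.15/283.00 = 133 kJ.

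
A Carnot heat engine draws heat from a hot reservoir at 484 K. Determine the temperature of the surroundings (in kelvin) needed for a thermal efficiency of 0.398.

From η = 1 − T_C/T_H, T_C = T_H·(1 − η) = 484.00 × (1 − 0.398) = 291 K.

T_C ≈ 291 K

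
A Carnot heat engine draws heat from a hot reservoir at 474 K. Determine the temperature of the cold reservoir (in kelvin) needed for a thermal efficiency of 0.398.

From η = 1 − T_C/T_H, T_C = T_H·(1 − η) = 474.00 × (1 − 0.398) = 285.3 K.

T_C ≈ 285.3 K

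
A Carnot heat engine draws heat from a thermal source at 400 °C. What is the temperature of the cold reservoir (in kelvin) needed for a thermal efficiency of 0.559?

T_H = 400 °C → 400 + 273.15 = 673.15 K.
From η = 1 − T_C/T_H, T_C = T_H·(1 − η) = 673.15 × (1 − 0.559) = 297 K.

T_C ≈ 297 K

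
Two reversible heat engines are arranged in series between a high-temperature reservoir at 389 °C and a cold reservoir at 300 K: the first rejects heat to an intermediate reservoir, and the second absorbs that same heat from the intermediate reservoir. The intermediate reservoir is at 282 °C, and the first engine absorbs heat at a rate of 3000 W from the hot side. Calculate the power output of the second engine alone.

T_H = 389 °C → 389 + 273.15 = 662.15 K.
T_m = 282 °C → 282 + 273.15 = 555.15 K.
Heat entering the second stage: Q_m = Q_H·(T_m/T_H) = 3000 × 555.15/662.15 = 2520 W.
Second-stage efficiency η₂ = 1 − T_C/T_m = 1 − 300.00/555.15 = 0.4596, so W₂ = η₂·Q_m = 1160 W.

Ẇ₂ ≈ 1160 W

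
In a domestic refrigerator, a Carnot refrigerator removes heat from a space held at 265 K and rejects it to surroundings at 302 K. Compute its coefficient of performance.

The reversible coefficient of performance is COP_R = T_C/(T_H − T_C) = 265.00/(302.00 − 265.00) = 7.16.

COP_R ≈ 7.16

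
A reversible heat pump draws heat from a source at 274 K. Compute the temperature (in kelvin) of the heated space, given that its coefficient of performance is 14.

COP_HP = T_H/(T_H − T_C) ⇒ T_H = T_C·COP_HP/(COP_HP − 1) = 274.00 × 14/(14 − 1) = 295 K.

T_H ≈ 295 K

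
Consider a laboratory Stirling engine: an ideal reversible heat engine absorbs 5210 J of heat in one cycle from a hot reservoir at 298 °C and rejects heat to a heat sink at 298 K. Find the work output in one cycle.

T_H = 298 °C → 298 + 273.15 = 571.15 K.
Since the cycle is reversible, η = 1 − T_C/T_H = 1 − 298.00/571.15 = 0.4782.
W = η·Q_H = 0.4782 × 5210 = 2492 J.

W ≈ 2492 J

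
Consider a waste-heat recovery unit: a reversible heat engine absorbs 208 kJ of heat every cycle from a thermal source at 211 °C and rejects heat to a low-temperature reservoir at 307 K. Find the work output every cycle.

T_H = 211 °C → 211 + 273.15 = 484.15 K.
η_rev = 1 − T_C/T_H = 1 − 307.00/484.15 = 0.3659.
W = η·Q_H = 0.3659 × 208 = 76.1 kJ.

W ≈ 76.1 kJ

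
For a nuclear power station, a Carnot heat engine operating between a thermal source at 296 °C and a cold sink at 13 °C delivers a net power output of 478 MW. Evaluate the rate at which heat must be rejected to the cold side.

T_H = 296 °C → 296 + 273.15 = 569.15 K.
T_C = 13 °C → 13 + 273.15 = 286.15 K.
The Carnot efficiency is η = 1 − T_C/T_H = 1 − 286.15/569.15 = 0.4972.
Since Q_C/Q_H = T_C/T_H and Q_H = W/η, Q_C = W·T_C/(T_H − T_C) = 478 × 286.15/283.00 = 483.3 MW.

Q̇_C ≈ 483.3 MW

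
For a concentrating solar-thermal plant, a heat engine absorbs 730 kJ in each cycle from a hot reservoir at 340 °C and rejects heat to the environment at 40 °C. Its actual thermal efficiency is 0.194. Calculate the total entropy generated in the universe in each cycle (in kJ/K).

T_H = 340 °C → 340 + 273.15 = 613.15 K.
T_C = 40 °C → 40 + 273.15 = 313.15 K.
W = η·Q_H = 0.194 × 730 = 141.6 kJ, so Q_C = Q_H − W = 588.4 kJ.
Entropy balance on the reservoirs: −Q_H/T_H = -1.191 kJ/K, +Q_C/T_C = 1.879 kJ/K.
ΔS_univ = −Q_H/T_H + Q_C/T_C = 0.688 kJ/K (> 0, since η = 0.194 < η_Carnot = 0.489).

ΔS_univ ≈ 0.688 kJ/K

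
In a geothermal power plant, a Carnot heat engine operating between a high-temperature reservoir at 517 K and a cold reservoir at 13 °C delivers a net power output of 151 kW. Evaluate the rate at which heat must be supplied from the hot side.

Q̇_H ≈ 338 kW

T_C = 13 °C → 13 + 273.15 = 286.15 K.
Carnot efficiency: η = 1 − T_C/T_H = 1 − 286.15/517.00 = 0.4465.
Q_H = W/η = 151/0.4465 = 338 kW.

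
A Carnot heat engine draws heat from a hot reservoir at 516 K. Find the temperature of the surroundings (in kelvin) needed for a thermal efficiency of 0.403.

T_C ≈ 308.1 K

From η = 1 − T_C/T_H, T_C = T_H·(1 − η) = 516.00 × (1 − 0.403) = 308.1 K.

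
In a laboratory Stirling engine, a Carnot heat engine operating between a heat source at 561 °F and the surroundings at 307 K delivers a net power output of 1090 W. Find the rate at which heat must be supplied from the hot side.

T_H = 561 °F → (561 − 32) × 5/9 = 293.89 °C = 567.04 K.
The Carnot efficiency is η = 1 − T_C/T_H = 1 − 307.00/567.04 = 0.4586.
Q_H = W/η = 1090/0.4586 = 2377 W.

Q̇_H ≈ 2377 W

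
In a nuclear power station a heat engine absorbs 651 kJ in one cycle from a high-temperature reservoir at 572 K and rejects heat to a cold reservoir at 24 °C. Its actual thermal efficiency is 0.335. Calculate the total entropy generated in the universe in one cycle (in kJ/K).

T_C = 24 °C → 24 + 273.15 = 297.15 K.
W = η·Q_H = 0.335 × 651 = 218.1 kJ, so Q_C = Q_H − W = 432.9 kJ.
The hot reservoir loses entropy Q_H/T_H = 651/572.00 = 1.138 kJ/K; the cold reservoir gains Q_C/T_C = 432.9/297.15 = 1.457 kJ/K.
ΔS_univ = −Q_H/T_H + Q_C/T_C = 0.3188 kJ/K (> 0, since η = 0.335 < η_Carnot = 0.481).

ΔS_univ ≈ 0.3188 kJ/K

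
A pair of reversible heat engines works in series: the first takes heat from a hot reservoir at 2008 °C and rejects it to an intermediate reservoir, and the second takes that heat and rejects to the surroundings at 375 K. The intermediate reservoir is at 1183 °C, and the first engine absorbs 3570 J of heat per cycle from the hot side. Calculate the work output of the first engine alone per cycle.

T_H = 2008 °C → 2008 + 273.15 = 2281.15 K.
T_m = 1183 °C → 1183 + 273.15 = 1456.15 K.
First-stage efficiency η₁ = 1 − T_m/T_H = 1 − 1456.15/2281.15 = 0.3617.
W₁ = η₁·Q_H = 0.3617 × 3570 = 1290 J.

W₁ ≈ 1290 J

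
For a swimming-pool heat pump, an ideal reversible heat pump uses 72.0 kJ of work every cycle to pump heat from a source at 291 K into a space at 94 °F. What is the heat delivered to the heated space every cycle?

T_H = 94 °F → (94 − 32) × 5/9 = 34.44 °C = 307.59 K.
COP_HP = T_H/(T_H − T_C) = 307.59/16.59 = 18.5360.
Q_H = COP_HP · W = 18.5360 × 72.0 = 1330 kJ.

Q_H ≈ 1330 kJ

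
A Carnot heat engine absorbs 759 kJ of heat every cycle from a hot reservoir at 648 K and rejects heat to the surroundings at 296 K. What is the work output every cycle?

W ≈ 412 kJ

The Carnot efficiency is η = 1 − T_C/T_H = 1 − 296.00/648.00 = 0.5432.
W = η·Q_H = 0.5432 × 759 = 412 kJ.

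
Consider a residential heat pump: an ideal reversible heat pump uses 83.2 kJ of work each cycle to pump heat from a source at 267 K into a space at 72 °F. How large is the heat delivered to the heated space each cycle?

T_H = 72 °F → (72 − 32) × 5/9 = 22.22 °C = 295.37 K.
For a reversible heat pump, COP_HP = T_H/(T_H − T_C) = 295.37/28.37 = 10.4106.
Q_H = COP_HP · W = 10.4106 × 83.2 = 866.2 kJ.

Q_H ≈ 866.2 kJ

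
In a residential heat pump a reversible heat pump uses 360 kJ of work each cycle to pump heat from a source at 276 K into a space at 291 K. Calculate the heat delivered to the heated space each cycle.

Q_H ≈ 6984 kJ

The Carnot heat-pump COP is COP_HP = T_H/(T_H − T_C) = 291.00/15.00 = 19.4000.
Q_H = COP_HP · W = 19.4000 × 360 = 6984 kJ.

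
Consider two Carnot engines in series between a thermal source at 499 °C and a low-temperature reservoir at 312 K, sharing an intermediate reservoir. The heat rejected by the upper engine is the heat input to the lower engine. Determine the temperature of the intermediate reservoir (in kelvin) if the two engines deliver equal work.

T_m ≈ 542.1 K

T_H = 499 °C → 499 + 273.15 = 772.15 K.
For reversible stages Q_m = Q_H·(T_m/T_H). Setting W₁ = Q_H(1 − T_m/T_H) equal to W₂ = Q_m(1 − T_C/T_m) = Q_H·(T_m − T_C)/T_H gives T_H − T_m = T_m − T_C, so T_m = (T_H + T_C)/2 = (772.15 + 312.00)/2 = 542.1 K.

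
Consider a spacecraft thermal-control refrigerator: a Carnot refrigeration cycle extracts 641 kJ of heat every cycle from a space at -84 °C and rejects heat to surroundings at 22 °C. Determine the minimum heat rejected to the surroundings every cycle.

Q_H ≈ 1000 kJ

T_H = 22 °C → 22 + 273.15 = 295.15 K.
T_C = -84 °C → -84 + 273.15 = 189.15 K.
For a reversible cycle Q_H/Q_C = T_H/T_C, so Q_H = Q_C·T_H/T_C = 641 × 295.15/189.15 = 1000 kJ.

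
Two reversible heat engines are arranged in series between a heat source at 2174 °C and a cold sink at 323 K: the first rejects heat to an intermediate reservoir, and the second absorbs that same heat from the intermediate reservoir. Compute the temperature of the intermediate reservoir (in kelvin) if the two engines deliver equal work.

T_m ≈ 1390 K

T_H = 2174 °C → 2174 + 273.15 = 2447.15 K.
For reversible stages Q_m = Q_H·(T_m/T_H). Setting W₁ = Q_H(1 − T_m/T_H) equal to W₂ = Q_m(1 − T_C/T_m) = Q_H·(T_m − T_C)/T_H gives T_H − T_m = T_m − T_C, so T_m = (T_H + T_C)/2 = (2447.15 + 323.00)/2 = 1390 K.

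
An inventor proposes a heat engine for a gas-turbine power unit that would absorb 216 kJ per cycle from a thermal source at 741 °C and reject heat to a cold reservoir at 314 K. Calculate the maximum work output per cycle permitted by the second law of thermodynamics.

W_max ≈ 149.1 kJ

T_H = 741 °C → 741 + 273.15 = 1014.15 K.
The second-law ceiling is the Carnot efficiency, η_max = 1 − T_C/T_H = 1 − 314.00/1014.15 = 0.6904.
W_max = η_max · Q_H = 0.6904 × 216 = 149.1 kJ.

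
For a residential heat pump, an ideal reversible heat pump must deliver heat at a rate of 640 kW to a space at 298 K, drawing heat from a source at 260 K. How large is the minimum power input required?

Reversible heating COP: COP_HP = T_H/(T_H − T_C) = 298.00/38.00 = 7.8421.
W = Q_H/COP_HP = 640/7.8421 = 81.6 kW.

Ẇ_in ≈ 81.6 kW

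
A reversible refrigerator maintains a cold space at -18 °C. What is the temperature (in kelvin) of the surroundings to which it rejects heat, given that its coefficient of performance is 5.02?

T_C = -18 °C → -18 + 273.15 = 255.15 K.
COP_R = T_C/(T_H − T_C) ⇒ T_H = T_C·(1 + 1/COP_R) = 255.15 × (1 + 1/5.02) = 306.0 K.

T_H ≈ 306.0 K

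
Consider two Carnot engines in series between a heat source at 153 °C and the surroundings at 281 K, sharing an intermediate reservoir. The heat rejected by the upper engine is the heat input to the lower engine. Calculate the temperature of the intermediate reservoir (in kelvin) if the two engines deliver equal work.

T_H = 153 °C → 153 + 273.15 = 426.15 K.
For reversible stages Q_m = Q_H·(T_m/T_H). Setting W₁ = Q_H(1 − T_m/T_H) equal to W₂ = Q_m(1 − T_C/T_m) = Q_H·(T_m − T_C)/T_H gives T_H − T_m = T_m − T_C, so T_m = (T_H + T_C)/2 = (426.15 + 281.00)/2 = 354 K.

T_m ≈ 354 K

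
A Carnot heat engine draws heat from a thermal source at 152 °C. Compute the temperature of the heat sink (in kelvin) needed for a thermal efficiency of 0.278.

T_H = 152 °C → 152 + 273.15 = 425.15 K.
From η = 1 − T_C/T_H, T_C = T_H·(1 − η) = 425.15 × (1 − 0.278) = 307.0 K.

T_C ≈ 307.0 K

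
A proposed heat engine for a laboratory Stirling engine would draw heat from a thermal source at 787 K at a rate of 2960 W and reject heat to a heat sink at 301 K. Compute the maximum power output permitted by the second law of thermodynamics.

Ẇ_max ≈ 1830 W

The upper bound on efficiency is η_max = 1 − T_C/T_H = 1 − 301.00/787.00 = 0.6175.
W_max = η_max · Q_H = 0.6175 × 2960 = 1830 W.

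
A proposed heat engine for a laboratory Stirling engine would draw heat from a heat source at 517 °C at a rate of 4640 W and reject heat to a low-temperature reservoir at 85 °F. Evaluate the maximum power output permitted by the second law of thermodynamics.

T_H = 517 °C → 517 + 273.15 = 790.15 K.
T_C = 85 °F → (85 − 32) × 5/9 = 29.44 °C = 302.59 K.
The upper bound on efficiency is η_max = 1 − T_C/T_H = 1 − 302.59/790.15 = 0.6170.
W_max = η_max · Q_H = 0.6170 × 4640 = 2860 W.

Ẇ_max ≈ 2860 W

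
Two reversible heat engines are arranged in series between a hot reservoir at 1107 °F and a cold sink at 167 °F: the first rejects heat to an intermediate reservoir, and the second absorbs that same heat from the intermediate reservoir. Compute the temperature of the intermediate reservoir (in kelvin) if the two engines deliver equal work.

T_H = 1107 °F → (1107 − 32) × 5/9 = 597.22 °C = 870.37 K.
T_C = 167 °F → (167 − 32) × 5/9 = 75.00 °C = 348.15 K.
For reversible stages Q_m = Q_H·(T_m/T_H). Setting W₁ = Q_H(1 − T_m/T_H) equal to W₂ = Q_m(1 − T_C/T_m) = Q_H·(T_m − T_C)/T_H gives T_H − T_m = T_m − T_C, so T_m = (T_H + T_C)/2 = (870.37 + 348.15)/2 = 609.3 K.

T_m ≈ 609.3 K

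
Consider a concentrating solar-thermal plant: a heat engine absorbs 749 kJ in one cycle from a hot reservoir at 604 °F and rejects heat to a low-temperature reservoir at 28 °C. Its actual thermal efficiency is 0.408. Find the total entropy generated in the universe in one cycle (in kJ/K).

T_H = 604 °F → (604 − 32) × 5/9 = 317.78 °C = 590.93 K.
T_C = 28 °C → 28 + 273.15 = 301.15 K.
W = η·Q_H = 0.408 × 749 = 305.6 kJ, so Q_C = Q_H − W = 443.4 kJ.
Reservoir entropy changes: ΔS_H = −Q_H/T_H = −749/590.93 = -1.267 kJ/K and ΔS_C = +Q_C/T_C = 443.4/301.15 = 1.472 kJ/K.
ΔS_univ = −Q_H/T_H + Q_C/T_C = 0.205 kJ/K (> 0, since η = 0.408 < η_Carnot = 0.490).

ΔS_univ ≈ 0.205 kJ/K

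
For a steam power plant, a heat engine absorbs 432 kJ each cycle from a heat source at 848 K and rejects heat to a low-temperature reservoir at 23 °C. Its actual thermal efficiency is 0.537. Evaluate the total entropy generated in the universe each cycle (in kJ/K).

ΔS_univ ≈ 0.1660 kJ/K

T_C = 23 °C → 23 + 273.15 = 296.15 K.
W = η·Q_H = 0.537 × 432 = 232.0 kJ, so Q_C = Q_H − W = 200.0 kJ.
The hot reservoir loses entropy Q_H/T_H = 432/848.00 = 0.5094 kJ/K; the cold reservoir gains Q_C/T_C = 200.0/296.15 = 0.6754 kJ/K.
ΔS_univ = −Q_H/T_H + Q_C/T_C = 0.1660 kJ/K (> 0, since η = 0.537 < η_Carnot = 0.651).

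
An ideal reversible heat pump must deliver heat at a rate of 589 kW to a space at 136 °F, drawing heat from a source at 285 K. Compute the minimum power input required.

Ẇ_in ≈ 81.74 kW

T_H = 136 °F → (136 − 32) × 5/9 = 57.78 °C = 330.93 K.
For a reversible heat pump, COP_HP = T_H/(T_H − T_C) = 330.93/45.93 = 7.2054.
W = Q_H/COP_HP = 589/7.2054 = 81.74 kW.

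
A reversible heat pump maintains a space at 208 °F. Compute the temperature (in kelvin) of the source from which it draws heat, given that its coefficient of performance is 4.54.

T_H = 208 °F → (208 − 32) × 5/9 = 97.78 °C = 370.93 K.
COP_HP = T_H/(T_H − T_C) ⇒ T_C = T_H·(COP_HP − 1)/COP_HP = 370.93 × (4.54 − 1)/4.54 = 289 K.

T_C ≈ 289 K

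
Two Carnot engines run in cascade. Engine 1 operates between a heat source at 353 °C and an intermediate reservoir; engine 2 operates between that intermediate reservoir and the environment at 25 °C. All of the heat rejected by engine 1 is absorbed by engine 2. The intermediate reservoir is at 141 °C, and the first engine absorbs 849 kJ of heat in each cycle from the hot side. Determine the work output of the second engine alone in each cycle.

W₂ ≈ 157.3 kJ

T_H = 353 °C → 353 + 273.15 = 626.15 K.
T_C = 25 °C → 25 + 273.15 = 298.15 K.
T_m = 141 °C → 141 + 273.15 = 414.15 K.
Heat entering the second stage: Q_m = Q_H·(T_m/T_H) = 849 × 414.15/626.15 = 561.5 kJ.
Second-stage efficiency η₂ = 1 − T_C/T_m = 1 − 298.15/414.15 = 0.2801, so W₂ = η₂·Q_m = 157.3 kJ.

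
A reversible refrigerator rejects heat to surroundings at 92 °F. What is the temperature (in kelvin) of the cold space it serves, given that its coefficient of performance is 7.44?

T_C ≈ 270 K

T_H = 92 °F → (92 − 32) × 5/9 = 33.33 °C = 306.48 K.
COP_R = T_C/(T_H − T_C) ⇒ T_C = T_H·COP_R/(1 + COP_R) = 306.48 × 7.44/(1 + 7.44) = 270 K.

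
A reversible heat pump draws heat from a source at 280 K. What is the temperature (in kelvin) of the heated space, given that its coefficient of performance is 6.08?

COP_HP = T_H/(T_H − T_C) ⇒ T_H = T_C·COP_HP/(COP_HP − 1) = 280.00 × 6.08/(6.08 − 1) = 335 K.

T_H ≈ 335 K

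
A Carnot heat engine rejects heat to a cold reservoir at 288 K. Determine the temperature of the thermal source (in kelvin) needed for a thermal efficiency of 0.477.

T_H ≈ 551 K

From η = 1 − T_C/T_H, solving for T_H gives T_H = T_C/(1 − η) = 288.00/(1 − 0.477) = 551 K.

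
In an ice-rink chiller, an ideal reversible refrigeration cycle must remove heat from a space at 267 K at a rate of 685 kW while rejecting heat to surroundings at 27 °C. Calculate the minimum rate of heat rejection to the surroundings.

Q̇_H ≈ 770 kW

T_H = 27 °C → 27 + 273.15 = 300.15 K.
For a reversible cycle Q_H/Q_C = T_H/T_C, so Q_H = Q_C·T_H/T_C = 685 × 300.15/267.00 = 770 kW.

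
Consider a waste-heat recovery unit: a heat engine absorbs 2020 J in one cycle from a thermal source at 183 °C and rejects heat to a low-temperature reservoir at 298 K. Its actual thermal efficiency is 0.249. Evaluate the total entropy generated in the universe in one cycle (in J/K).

ΔS_univ ≈ 0.662 J/K

T_H = 183 °C → 183 + 273.15 = 456.15 K.
W = η·Q_H = 0.249 × 2020 = 503.0 J, so Q_C = Q_H − W = 1517 J.
Reservoir entropy changes: ΔS_H = −Q_H/T_H = −2020/456.15 = -4.428 J/K and ΔS_C = +Q_C/T_C = 1517/298.00 = 5.091 J/K.
ΔS_univ = −Q_H/T_H + Q_C/T_C = 0.662 J/K (> 0, since η = 0.249 < η_Carnot = 0.347).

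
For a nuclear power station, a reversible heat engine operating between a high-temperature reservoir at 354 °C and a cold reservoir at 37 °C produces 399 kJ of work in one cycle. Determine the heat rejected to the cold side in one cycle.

Q_C ≈ 390 kJ

T_H = 354 °C → 354 + 273.15 = 627.15 K.
T_C = 37 °C → 37 + 273.15 = 310.15 K.
The Carnot efficiency is η = 1 − T_C/T_H = 1 − 310.15/627.15 = 0.5055.
Since Q_C/Q_H = T_C/T_H and Q_H = W/η, Q_C = W·T_C/(T_H − T_C) = 399 × 310.15/317.00 = 390 kJ.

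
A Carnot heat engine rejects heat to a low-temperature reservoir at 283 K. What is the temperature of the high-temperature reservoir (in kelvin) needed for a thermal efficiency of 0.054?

From η = 1 − T_C/T_H, solving for T_H gives T_H = T_C/(1 − η) = 283.00/(1 − 0.054) = 299 K.

T_H ≈ 299 K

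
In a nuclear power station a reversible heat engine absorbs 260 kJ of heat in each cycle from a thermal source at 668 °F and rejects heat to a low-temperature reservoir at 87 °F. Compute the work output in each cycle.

T_H = 668 °F → (668 − 32) × 5/9 = 353.33 °C = 626.48 K.
T_C = 87 °F → (87 − 32) × 5/9 = 30.56 °C = 303.71 K.
Carnot efficiency: η = 1 − T_C/T_H = 1 − 303.71/626.48 = 0.5152.
W = η·Q_H = 0.5152 × 260 = 134 kJ.

W ≈ 134 kJ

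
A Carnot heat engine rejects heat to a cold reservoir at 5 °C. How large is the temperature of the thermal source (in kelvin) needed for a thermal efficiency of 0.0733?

T_C = 5 °C → 5 + 273.15 = 278.15 K.
From η = 1 − T_C/T_H, solving for T_H gives T_H = T_C/(1 − η) = 278.15/(1 − 0.0733) = 300 K.

T_H ≈ 300 K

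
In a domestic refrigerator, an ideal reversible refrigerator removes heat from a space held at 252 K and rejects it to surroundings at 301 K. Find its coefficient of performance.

COP_R ≈ 5.14

COP_R = T_C/(T_H − T_C) = 252.00/(301.00 − 252.00) = 5.14.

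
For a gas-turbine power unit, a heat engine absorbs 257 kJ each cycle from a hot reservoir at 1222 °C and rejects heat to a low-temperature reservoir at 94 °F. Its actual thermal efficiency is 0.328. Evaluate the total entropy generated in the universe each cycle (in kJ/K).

ΔS_univ ≈ 0.390 kJ/K

T_H = 1222 °C → 1222 + 273.15 = 1495.15 K.
T_C = 94 °F → (94 − 32) × 5/9 = 34.44 °C = 307.59 K.
W = η·Q_H = 0.328 × 257 = 84.30 kJ, so Q_C = Q_H − W = 172.7 kJ.
Reservoir entropy changes: ΔS_H = −Q_H/T_H = −257/1495.15 = -0.1719 kJ/K and ΔS_C = +Q_C/T_C = 172.7/307.59 = 0.5615 kJ/K.
ΔS_univ = −Q_H/T_H + Q_C/T_C = 0.390 kJ/K (> 0, since η = 0.328 < η_Carnot = 0.794).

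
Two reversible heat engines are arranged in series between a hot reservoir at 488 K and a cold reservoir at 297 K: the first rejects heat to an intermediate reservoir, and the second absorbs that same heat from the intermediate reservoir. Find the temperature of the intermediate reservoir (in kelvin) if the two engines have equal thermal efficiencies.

Equal efficiencies require 1 − T_m/T_H = 1 − T_C/T_m, i.e. T_m/T_H = T_C/T_m, so T_m = √(T_H·T_C) = √(488.00 × 297.00) = 381 K.

T_m ≈ 381 K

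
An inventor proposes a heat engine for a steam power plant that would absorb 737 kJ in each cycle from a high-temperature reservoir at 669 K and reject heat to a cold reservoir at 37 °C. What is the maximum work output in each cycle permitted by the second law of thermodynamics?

T_C = 37 °C → 37 + 273.15 = 310.15 K.
The second-law ceiling is the Carnot efficiency, η_max = 1 − T_C/T_H = 1 − 310.15/669.00 = 0.5364.
W_max = η_max · Q_H = 0.5364 × 737 = 395 kJ.

W_max ≈ 395 kJ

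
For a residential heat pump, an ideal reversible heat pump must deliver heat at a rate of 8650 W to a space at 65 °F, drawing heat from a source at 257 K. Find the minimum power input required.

T_H = 65 °F → (65 − 32) × 5/9 = 18.33 °C = 291.48 K.
For a reversible heat pump, COP_HP = T_H/(T_H − T_C) = 291.48/34.48 = 8.4529.
W = Q_H/COP_HP = 8650/8.4529 = 1020 W.

Ẇ_in ≈ 1020 W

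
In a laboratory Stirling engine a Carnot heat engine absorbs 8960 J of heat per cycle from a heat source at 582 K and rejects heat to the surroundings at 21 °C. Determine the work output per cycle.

T_C = 21 °C → 21 + 273.15 = 294.15 K.
Carnot efficiency: η = 1 − T_C/T_H = 1 − 294.15/582.00 = 0.4946.
W = η·Q_H = 0.4946 × 8960 = 4432 J.

W ≈ 4432 J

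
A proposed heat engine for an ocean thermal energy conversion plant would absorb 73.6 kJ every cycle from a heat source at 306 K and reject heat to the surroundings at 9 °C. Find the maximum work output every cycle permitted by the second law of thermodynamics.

T_C = 9 °C → 9 + 273.15 = 282.15 K.
By the Carnot theorem, η_max = 1 − T_C/T_H = 1 − 282.15/306.00 = 0.0779.
W_max = η_max · Q_H = 0.0779 × 73.6 = 5.736 kJ.

W_max ≈ 5.736 kJ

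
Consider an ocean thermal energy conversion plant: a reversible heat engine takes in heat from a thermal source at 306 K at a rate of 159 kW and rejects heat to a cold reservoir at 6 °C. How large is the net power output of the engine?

T_C = 6 °C → 6 + 273.15 = 279.15 K.
η_rev = 1 − T_C/T_H = 1 − 279.15/306.00 = 0.0877.
W = η·Q_H = 0.0877 × 159 = 13.95 kW.

Ẇ ≈ 13.95 kW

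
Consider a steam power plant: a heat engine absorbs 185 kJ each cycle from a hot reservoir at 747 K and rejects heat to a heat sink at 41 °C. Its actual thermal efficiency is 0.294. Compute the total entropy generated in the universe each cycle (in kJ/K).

T_C = 41 °C → 41 + 273.15 = 314.15 K.
W = η·Q_H = 0.294 × 185 = 54.39 kJ, so Q_C = Q_H − W = 130.6 kJ.
Entropy balance on the reservoirs: −Q_H/T_H = -0.2477 kJ/K, +Q_C/T_C = 0.4158 kJ/K.
ΔS_univ = −Q_H/T_H + Q_C/T_C = 0.1681 kJ/K (> 0, since η = 0.294 < η_Carnot = 0.579).

ΔS_univ ≈ 0.1681 kJ/K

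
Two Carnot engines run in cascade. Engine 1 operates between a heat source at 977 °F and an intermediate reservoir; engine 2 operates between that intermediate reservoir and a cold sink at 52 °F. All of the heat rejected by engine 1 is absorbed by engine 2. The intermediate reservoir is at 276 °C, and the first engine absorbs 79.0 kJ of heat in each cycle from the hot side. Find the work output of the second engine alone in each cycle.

T_H = 977 °F → (977 − 32) × 5/9 = 525.00 °C = 798.15 K.
T_C = 52 °F → (52 − 32) × 5/9 = 11.11 °C = 284.26 K.
T_m = 276 °C → 276 + 273.15 = 549.15 K.
Heat entering the second stage: Q_m = Q_H·(T_m/T_H) = 79.0 × 549.15/798.15 = 54.4 kJ.
Second-stage efficiency η₂ = 1 − T_C/T_m = 1 − 284.26/549.15 = 0.4824, so W₂ = η₂·Q_m = 26.2 kJ.

W₂ ≈ 26.2 kJ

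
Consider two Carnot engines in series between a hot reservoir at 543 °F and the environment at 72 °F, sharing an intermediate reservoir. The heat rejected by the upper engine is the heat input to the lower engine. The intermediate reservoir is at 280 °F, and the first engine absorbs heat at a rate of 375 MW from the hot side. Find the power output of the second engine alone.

T_H = 543 °F → (543 − 32) × 5/9 = 283.89 °C = 557.04 K.
T_C = 72 °F → (72 − 32) × 5/9 = 22.22 °C = 295.37 K.
T_m = 280 °F → (280 − 32) × 5/9 = 137.78 °C = 410.93 K.
Heat entering the second stage: Q_m = Q_H·(T_m/T_H) = 375 × 410.93/557.04 = 277 MW.
Second-stage efficiency η₂ = 1 − T_C/T_m = 1 − 295.37/410.93 = 0.2812, so W₂ = η₂·Q_m = 77.8 MW.

Ẇ₂ ≈ 77.8 MW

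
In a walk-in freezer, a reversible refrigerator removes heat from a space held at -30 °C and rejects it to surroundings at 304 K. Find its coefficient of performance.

T_C = -30 °C → -30 + 273.15 = 243.15 K.
Carnot COP: COP_R = T_C/(T_H − T_C) = 243.15/(304.00 − 243.15) = 4.00.

COP_R ≈ 4.00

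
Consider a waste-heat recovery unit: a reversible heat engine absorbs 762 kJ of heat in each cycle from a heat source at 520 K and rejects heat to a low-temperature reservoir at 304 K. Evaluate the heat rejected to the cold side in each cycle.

Carnot efficiency: η = 1 − T_C/T_H = 1 − 304.00/520.00 = 0.4154.
For a reversible cycle Q_C/Q_H = T_C/T_H, so Q_C = 762 × 304.00/520.00 = 445.5 kJ.

Q_C ≈ 445.5 kJ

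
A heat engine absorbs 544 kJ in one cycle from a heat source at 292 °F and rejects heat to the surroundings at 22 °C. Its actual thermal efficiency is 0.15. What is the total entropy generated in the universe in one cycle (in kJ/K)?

T_H = 292 °F → (292 − 32) × 5/9 = 144.44 °C = 417.59 K.
T_C = 22 °C → 22 + 273.15 = 295.15 K.
W = η·Q_H = 0.15 × 544 = 81.60 kJ, so Q_C = Q_H − W = 462.4 kJ.
Entropy balance on the reservoirs: −Q_H/T_H = -1.303 kJ/K, +Q_C/T_C = 1.567 kJ/K.
ΔS_univ = −Q_H/T_H + Q_C/T_C = 0.2640 kJ/K (> 0, since η = 0.15 < η_Carnot = 0.293).

ΔS_univ ≈ 0.2640 kJ/K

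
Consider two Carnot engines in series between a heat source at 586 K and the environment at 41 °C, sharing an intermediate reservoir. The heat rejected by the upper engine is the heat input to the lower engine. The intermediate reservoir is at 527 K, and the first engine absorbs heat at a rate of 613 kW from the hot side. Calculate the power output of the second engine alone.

T_C = 41 °C → 41 + 273.15 = 314.15 K.
Heat entering the second stage: Q_m = Q_H·(T_m/T_H) = 613 × 527.00/586.00 = 551 kW.
Second-stage efficiency η₂ = 1 − T_C/T_m = 1 − 314.15/527.00 = 0.4039, so W₂ = η₂·Q_m = 223 kW.

Ẇ₂ ≈ 223 kW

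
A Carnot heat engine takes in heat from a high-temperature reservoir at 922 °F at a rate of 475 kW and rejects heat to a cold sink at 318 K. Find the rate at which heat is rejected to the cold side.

T_H = 922 °F → (922 − 32) × 5/9 = 494.44 °C = 767.59 K.
η_rev = 1 − T_C/T_H = 1 − 318.00/767.59 = 0.5857.
For a reversible cycle Q_C/Q_H = T_C/T_H, so Q_C = 475 × 318.00/767.59 = 197 kW.

Q̇_C ≈ 197 kW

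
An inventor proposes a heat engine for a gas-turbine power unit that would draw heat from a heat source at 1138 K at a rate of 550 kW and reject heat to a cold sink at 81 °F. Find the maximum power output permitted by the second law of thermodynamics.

T_C = 81 °F → (81 − 32) × 5/9 = 27.22 °C = 300.37 K.
By the Carnot theorem, η_max = 1 − T_C/T_H = 1 − 300.37/1138.00 = 0.7361.
W_max = η_max · Q_H = 0.7361 × 550 = 404.8 kW.

Ẇ_max ≈ 404.8 kW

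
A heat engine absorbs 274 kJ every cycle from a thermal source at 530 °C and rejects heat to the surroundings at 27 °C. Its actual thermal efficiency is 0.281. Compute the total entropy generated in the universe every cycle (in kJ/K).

T_H = 530 °C → 530 + 273.15 = 803.15 K.
T_C = 27 °C → 27 + 273.15 = 300.15 K.
W = η·Q_H = 0.281 × 274 = 76.99 kJ, so Q_C = Q_H − W = 197.0 kJ.
Entropy balance on the reservoirs: −Q_H/T_H = -0.3412 kJ/K, +Q_C/T_C = 0.6564 kJ/K.
ΔS_univ = −Q_H/T_H + Q_C/T_C = 0.3152 kJ/K (> 0, since η = 0.281 < η_Carnot = 0.626).

ΔS_univ ≈ 0.3152 kJ/K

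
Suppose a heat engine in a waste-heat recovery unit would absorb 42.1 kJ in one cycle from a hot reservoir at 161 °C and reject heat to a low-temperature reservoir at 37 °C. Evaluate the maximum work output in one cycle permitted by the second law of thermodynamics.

W_max ≈ 12.0 kJ

T_H = 161 °C → 161 + 273.15 = 434.15 K.
T_C = 37 °C → 37 + 273.15 = 310.15 K.
The second-law ceiling is the Carnot efficiency, η_max = 1 − T_C/T_H = 1 − 310.15/434.15 = 0.2856.
W_max = η_max · Q_H = 0.2856 × 42.1 = 12.0 kJ.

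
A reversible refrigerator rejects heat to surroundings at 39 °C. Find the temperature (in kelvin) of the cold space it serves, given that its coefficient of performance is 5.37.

T_H = 39 °C → 39 + 273.15 = 312.15 K.
COP_R = T_C/(T_H − T_C) ⇒ T_C = T_H·COP_R/(1 + COP_R) = 312.15 × 5.37/(1 + 5.37) = 263 K.

T_C ≈ 263 K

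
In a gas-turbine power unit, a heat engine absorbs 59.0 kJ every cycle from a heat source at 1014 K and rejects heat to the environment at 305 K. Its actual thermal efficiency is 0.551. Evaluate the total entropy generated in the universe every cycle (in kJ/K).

ΔS_univ ≈ 0.0287 kJ/K

W = η·Q_H = 0.551 × 59.0 = 32.51 kJ, so Q_C = Q_H − W = 26.49 kJ.
The hot reservoir loses entropy Q_H/T_H = 59.0/1014.00 = 0.05819 kJ/K; the cold reservoir gains Q_C/T_C = 26.49/305.00 = 0.08686 kJ/K.
ΔS_univ = −Q_H/T_H + Q_C/T_C = 0.0287 kJ/K (> 0, since η = 0.551 < η_Carnot = 0.699).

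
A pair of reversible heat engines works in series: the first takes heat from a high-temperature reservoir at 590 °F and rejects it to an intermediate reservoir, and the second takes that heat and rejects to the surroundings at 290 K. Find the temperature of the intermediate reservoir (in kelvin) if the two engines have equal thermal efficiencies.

T_m ≈ 411 K

T_H = 590 °F → (590 − 32) × 5/9 = 310.00 °C = 583.15 K.
Equal efficiencies require 1 − T_m/T_H = 1 − T_C/T_m, i.e. T_m/T_H = T_C/T_m, so T_m = √(T_H·T_C) = √(583.15 × 290.00) = 411 K.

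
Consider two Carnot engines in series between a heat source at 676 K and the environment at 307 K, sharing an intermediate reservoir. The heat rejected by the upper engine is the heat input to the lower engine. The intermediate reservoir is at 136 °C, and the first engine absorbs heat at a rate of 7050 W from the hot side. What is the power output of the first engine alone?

T_m = 136 °C → 136 + 273.15 = 409.15 K.
First-stage efficiency η₁ = 1 − T_m/T_H = 1 − 409.15/676.00 = 0.3947.
W₁ = η₁·Q_H = 0.3947 × 7050 = 2780 W.

Ẇ₁ ≈ 2780 W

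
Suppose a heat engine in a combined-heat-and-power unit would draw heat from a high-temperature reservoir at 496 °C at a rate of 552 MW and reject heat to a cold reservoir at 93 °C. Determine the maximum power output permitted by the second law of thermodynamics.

T_H = 496 °C → 496 + 273.15 = 769.15 K.
T_C = 93 °C → 93 + 273.15 = 366.15 K.
The upper bound on efficiency is η_max = 1 − T_C/T_H = 1 − 366.15/769.15 = 0.5240.
W_max = η_max · Q_H = 0.5240 × 552 = 289 MW.

Ẇ_max ≈ 289 MW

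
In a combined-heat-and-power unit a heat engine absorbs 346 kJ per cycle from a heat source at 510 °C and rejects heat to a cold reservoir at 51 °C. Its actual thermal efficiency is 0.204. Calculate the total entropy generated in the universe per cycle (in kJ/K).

ΔS_univ ≈ 0.408 kJ/K

T_H = 510 °C → 510 + 273.15 = 783.15 K.
T_C = 51 °C → 51 + 273.15 = 324.15 K.
W = η·Q_H = 0.204 × 346 = 70.58 kJ, so Q_C = Q_H − W = 275.4 kJ.
The hot reservoir loses entropy Q_H/T_H = 346/783.15 = 0.4418 kJ/K; the cold reservoir gains Q_C/T_C = 275.4/324.15 = 0.8497 kJ/K.
ΔS_univ = −Q_H/T_H + Q_C/T_C = 0.408 kJ/K (> 0, since η = 0.204 < η_Carnot = 0.586).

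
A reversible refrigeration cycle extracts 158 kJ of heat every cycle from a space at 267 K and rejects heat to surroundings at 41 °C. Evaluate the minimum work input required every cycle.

T_H = 41 °C → 41 + 273.15 = 314.15 K.
Carnot COP: COP_R = T_C/(T_H − T_C) = 267.00/47.15 = 5.6628.
W = Q_C/COP_R = 158/5.6628 = 27.90 kJ.

W_in ≈ 27.90 kJ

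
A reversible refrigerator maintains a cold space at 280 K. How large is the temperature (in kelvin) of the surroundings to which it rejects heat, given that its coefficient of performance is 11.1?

T_H ≈ 305 K

COP_R = T_C/(T_H − T_C) ⇒ T_H = T_C·(1 + 1/COP_R) = 280.00 × (1 + 1/11.1) = 305 K.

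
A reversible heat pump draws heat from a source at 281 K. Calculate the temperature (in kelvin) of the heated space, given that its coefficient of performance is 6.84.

COP_HP = T_H/(T_H − T_C) ⇒ T_H = T_C·COP_HP/(COP_HP − 1) = 281.00 × 6.84/(6.84 − 1) = 329.1 K.

T_H ≈ 329.1 K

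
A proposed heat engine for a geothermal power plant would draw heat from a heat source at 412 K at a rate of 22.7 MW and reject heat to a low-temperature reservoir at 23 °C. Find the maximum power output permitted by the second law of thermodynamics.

T_C = 23 °C → 23 + 273.15 = 296.15 K.
No engine can exceed the Carnot limit: η_max = 1 − T_C/T_H = 1 − 296.15/412.00 = 0.2812.
W_max = η_max · Q_H = 0.2812 × 22.7 = 6.383 MW.

Ẇ_max ≈ 6.383 MW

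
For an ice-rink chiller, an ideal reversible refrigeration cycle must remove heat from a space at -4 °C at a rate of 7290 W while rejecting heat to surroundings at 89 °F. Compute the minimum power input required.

T_H = 89 °F → (89 − 32) × 5/9 = 31.67 °C = 304.82 K.
T_C = -4 °C → -4 + 273.15 = 269.15 K.
Carnot COP: COP_R = T_C/(T_H − T_C) = 269.15/35.67 = 7.5463.
W = Q_C/COP_R = 7290/7.5463 = 966.0 W.

Ẇ_in ≈ 966.0 W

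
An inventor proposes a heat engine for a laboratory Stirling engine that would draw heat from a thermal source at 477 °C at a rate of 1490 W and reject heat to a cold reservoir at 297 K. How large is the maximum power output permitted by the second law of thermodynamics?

T_H = 477 °C → 477 + 273.15 = 750.15 K.
By the Carnot theorem, η_max = 1 − T_C/T_H = 1 − 297.00/750.15 = 0.6041.
W_max = η_max · Q_H = 0.6041 × 1490 = 900.1 W.

Ẇ_max ≈ 900.1 W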